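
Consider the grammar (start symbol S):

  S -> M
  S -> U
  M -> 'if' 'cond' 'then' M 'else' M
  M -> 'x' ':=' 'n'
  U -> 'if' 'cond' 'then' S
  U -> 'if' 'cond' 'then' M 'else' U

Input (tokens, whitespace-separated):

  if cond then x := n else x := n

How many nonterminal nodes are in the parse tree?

4

[S [M if cond then [M x := n] else [M x := n]]]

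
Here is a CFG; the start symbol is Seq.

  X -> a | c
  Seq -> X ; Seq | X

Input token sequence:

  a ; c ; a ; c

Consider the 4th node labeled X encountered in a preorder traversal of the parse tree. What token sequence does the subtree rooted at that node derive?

c

[Seq [X a] ; [Seq [X c] ; [Seq [X a] ; [Seq [X c]]]]]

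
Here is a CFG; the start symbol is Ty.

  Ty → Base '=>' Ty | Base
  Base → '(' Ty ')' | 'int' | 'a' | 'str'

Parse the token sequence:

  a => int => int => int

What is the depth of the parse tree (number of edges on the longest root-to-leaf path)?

[Ty [Base a] => [Ty [Base int] => [Ty [Base int] => [Ty [Base int]]]]]

5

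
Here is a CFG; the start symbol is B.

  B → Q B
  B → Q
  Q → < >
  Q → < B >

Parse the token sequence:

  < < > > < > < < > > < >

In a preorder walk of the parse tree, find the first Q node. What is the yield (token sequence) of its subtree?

[B [Q < [B [Q < >]] >] [B [Q < >] [B [Q < [B [Q < >]] >] [B [Q < >]]]]]

< < > >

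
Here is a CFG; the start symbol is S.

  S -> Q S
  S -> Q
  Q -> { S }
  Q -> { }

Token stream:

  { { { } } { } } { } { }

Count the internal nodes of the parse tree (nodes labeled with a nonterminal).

12

[S [Q { [S [Q { [S [Q { }]] }] [S [Q { }]]] }] [S [Q { }] [S [Q { }]]]]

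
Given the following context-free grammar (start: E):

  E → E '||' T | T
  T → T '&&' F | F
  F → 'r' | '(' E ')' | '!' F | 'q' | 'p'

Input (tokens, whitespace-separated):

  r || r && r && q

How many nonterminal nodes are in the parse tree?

10

[E [E [T [F r]]] || [T [T [T [F r]] && [F r]] && [F q]]]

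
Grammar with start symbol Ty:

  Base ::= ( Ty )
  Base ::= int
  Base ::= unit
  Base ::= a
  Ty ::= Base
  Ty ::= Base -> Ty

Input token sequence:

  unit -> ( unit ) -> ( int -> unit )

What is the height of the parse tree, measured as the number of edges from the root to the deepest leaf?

[Ty [Base unit] -> [Ty [Base ( [Ty [Base unit]] )] -> [Ty [Base ( [Ty [Base int] -> [Ty [Base unit]]] )]]]]

7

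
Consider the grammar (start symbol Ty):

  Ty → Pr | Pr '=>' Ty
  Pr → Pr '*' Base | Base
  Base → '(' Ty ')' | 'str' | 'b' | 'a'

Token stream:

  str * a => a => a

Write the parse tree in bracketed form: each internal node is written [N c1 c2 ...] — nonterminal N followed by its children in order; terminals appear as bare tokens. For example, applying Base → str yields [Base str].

Ty
Pr => Ty
Pr * Base => Ty
Base * Base => Ty
str * Base => Ty
str * a => Ty
str * a => Pr => Ty
str * a => Base => Ty
str * a => a => Ty
str * a => a => Pr
str * a => a => Base
str * a => a => a

[Ty [Pr [Pr [Base str]] * [Base a]] => [Ty [Pr [Base a]] => [Ty [Pr [Base a]]]]]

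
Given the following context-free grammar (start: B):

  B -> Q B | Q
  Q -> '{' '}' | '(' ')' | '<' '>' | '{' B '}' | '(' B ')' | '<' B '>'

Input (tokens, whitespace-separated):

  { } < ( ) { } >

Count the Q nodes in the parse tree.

[B [Q { }] [B [Q < [B [Q ( )] [B [Q { }]]] >]]]

4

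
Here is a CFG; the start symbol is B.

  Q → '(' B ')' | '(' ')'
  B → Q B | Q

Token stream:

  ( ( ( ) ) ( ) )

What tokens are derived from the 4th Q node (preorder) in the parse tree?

[B [Q ( [B [Q ( [B [Q ( )]] )] [B [Q ( )]]] )]]

( )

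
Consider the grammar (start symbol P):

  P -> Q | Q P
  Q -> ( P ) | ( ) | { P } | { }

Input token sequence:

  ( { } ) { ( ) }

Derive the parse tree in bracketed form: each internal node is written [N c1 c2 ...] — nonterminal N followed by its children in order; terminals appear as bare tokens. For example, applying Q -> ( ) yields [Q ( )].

P
Q P
( P ) P
( Q ) P
( { } ) P
( { } ) Q
( { } ) { P }
( { } ) { Q }
( { } ) { ( ) }

[P [Q ( [P [Q { }]] )] [P [Q { [P [Q ( )]] }]]]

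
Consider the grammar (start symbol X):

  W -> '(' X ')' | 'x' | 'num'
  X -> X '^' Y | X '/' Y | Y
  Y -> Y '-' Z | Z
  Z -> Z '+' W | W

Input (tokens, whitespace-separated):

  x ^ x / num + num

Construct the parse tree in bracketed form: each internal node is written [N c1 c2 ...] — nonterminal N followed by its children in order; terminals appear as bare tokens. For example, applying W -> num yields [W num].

[X [X [X [Y [Z [W x]]]] ^ [Y [Z [W x]]]] / [Y [Z [Z [W num]] + [W num]]]]

X
X / Y
X ^ Y / Y
Y ^ Y / Y
Z ^ Y / Y
W ^ Y / Y
x ^ Y / Y
x ^ Z / Y
x ^ W / Y
x ^ x / Y
x ^ x / Z
x ^ x / Z + W
x ^ x / W + W
x ^ x / num + W
x ^ x / num + num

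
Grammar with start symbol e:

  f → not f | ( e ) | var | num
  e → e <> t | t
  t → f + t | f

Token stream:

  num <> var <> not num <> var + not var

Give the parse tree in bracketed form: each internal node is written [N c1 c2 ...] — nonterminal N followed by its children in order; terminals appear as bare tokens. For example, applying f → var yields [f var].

e
e <> t
e <> t <> t
e <> t <> t <> t
t <> t <> t <> t
f <> t <> t <> t
num <> t <> t <> t
num <> f <> t <> t
num <> var <> t <> t
num <> var <> f <> t
num <> var <> not f <> t
num <> var <> not num <> t
num <> var <> not num <> f + t
num <> var <> not num <> var + t
num <> var <> not num <> var + f
num <> var <> not num <> var + not f
num <> var <> not num <> var + not var

[e [e [e [e [t [f num]]] <> [t [f var]]] <> [t [f not [f num]]]] <> [t [f var] + [t [f not [f var]]]]]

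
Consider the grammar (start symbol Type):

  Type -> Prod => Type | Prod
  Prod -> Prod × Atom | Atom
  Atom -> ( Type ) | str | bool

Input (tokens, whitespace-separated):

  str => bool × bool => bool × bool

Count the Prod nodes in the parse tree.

5

[Type [Prod [Atom str]] => [Type [Prod [Prod [Atom bool]] × [Atom bool]] => [Type [Prod [Prod [Atom bool]] × [Atom bool]]]]]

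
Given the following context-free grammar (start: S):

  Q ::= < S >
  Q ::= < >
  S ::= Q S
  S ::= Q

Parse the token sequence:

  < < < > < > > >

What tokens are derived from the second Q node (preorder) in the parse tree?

< < > < > >

[S [Q < [S [Q < [S [Q < >] [S [Q < >]]] >]] >]]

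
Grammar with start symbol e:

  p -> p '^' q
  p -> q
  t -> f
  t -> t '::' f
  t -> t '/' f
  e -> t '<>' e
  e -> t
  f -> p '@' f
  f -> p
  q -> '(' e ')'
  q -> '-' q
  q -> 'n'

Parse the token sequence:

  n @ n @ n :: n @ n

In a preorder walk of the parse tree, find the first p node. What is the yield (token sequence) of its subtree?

[e [t [t [f [p [q n]] @ [f [p [q n]] @ [f [p [q n]]]]]] :: [f [p [q n]] @ [f [p [q n]]]]]]

n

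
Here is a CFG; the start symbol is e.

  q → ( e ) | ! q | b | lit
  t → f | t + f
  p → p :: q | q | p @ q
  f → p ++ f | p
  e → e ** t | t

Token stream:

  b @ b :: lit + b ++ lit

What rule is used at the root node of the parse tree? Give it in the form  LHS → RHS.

[e [t [t [f [p [p [p [q b]] @ [q b]] :: [q lit]]]] + [f [p [q b]] ++ [f [p [q lit]]]]]]

e → t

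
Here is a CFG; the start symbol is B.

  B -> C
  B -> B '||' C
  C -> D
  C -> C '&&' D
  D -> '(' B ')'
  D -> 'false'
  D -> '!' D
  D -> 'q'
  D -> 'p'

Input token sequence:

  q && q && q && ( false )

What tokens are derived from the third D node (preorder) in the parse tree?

[B [C [C [C [C [D q]] && [D q]] && [D q]] && [D ( [B [C [D false]]] )]]]

q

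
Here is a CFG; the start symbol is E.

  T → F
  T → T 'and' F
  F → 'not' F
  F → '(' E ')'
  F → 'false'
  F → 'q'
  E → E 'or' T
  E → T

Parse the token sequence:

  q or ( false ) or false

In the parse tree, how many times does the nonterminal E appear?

4

[E [E [E [T [F q]]] or [T [F ( [E [T [F false]]] )]]] or [T [F false]]]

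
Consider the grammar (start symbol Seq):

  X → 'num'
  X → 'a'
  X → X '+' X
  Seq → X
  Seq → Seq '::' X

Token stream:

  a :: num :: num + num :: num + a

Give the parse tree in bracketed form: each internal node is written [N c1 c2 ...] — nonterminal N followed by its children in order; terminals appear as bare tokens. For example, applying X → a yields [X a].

Seq
Seq :: X
Seq :: X :: X
Seq :: X :: X :: X
X :: X :: X :: X
a :: X :: X :: X
a :: num :: X :: X
a :: num :: X + X :: X
a :: num :: num + X :: X
a :: num :: num + num :: X
a :: num :: num + num :: X + X
a :: num :: num + num :: num + X
a :: num :: num + num :: num + a

[Seq [Seq [Seq [Seq [X a]] :: [X num]] :: [X [X num] + [X num]]] :: [X [X num] + [X a]]]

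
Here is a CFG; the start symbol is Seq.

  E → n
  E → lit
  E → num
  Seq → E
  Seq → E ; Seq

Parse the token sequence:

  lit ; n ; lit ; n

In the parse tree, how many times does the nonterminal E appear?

4

[Seq [E lit] ; [Seq [E n] ; [Seq [E lit] ; [Seq [E n]]]]]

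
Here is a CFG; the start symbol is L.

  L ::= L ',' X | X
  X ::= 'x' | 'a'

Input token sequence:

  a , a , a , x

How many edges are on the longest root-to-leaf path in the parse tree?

[L [L [L [L [X a]] , [X a]] , [X a]] , [X x]]

5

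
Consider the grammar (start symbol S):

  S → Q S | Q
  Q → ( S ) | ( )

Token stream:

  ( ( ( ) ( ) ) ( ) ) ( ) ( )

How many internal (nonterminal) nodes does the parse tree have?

[S [Q ( [S [Q ( [S [Q ( )] [S [Q ( )]]] )] [S [Q ( )]]] )] [S [Q ( )] [S [Q ( )]]]]

14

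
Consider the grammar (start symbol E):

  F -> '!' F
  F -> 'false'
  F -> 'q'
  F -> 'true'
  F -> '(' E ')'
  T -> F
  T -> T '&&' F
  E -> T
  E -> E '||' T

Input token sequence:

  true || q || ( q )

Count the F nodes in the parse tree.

[E [E [E [T [F true]]] || [T [F q]]] || [T [F ( [E [T [F q]]] )]]]

4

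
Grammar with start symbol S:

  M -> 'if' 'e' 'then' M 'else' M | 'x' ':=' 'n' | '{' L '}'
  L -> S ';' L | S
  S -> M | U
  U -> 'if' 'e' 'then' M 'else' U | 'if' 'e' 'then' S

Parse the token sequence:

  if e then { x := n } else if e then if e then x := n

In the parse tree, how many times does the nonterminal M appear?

[S [U if e then [M { [L [S [M x := n]]] }] else [U if e then [S [U if e then [S [M x := n]]]]]]]

3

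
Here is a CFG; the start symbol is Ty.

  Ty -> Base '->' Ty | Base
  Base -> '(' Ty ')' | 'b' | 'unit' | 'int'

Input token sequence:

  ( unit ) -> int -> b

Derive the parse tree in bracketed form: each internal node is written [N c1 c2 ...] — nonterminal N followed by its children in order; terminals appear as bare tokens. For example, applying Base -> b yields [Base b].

[Ty [Base ( [Ty [Base unit]] )] -> [Ty [Base int] -> [Ty [Base b]]]]

Ty
Base -> Ty
( Ty ) -> Ty
( Base ) -> Ty
( unit ) -> Ty
( unit ) -> Base -> Ty
( unit ) -> int -> Ty
( unit ) -> int -> Base
( unit ) -> int -> b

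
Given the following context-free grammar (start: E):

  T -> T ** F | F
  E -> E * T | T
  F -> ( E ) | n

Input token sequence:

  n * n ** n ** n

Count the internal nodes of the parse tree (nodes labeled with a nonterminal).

[E [E [T [F n]]] * [T [T [T [F n]] ** [F n]] ** [F n]]]

10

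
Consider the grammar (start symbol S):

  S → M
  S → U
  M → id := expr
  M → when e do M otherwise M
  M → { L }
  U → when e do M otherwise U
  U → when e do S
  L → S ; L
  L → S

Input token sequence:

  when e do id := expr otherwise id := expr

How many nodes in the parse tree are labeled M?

3

[S [M when e do [M id := expr] otherwise [M id := expr]]]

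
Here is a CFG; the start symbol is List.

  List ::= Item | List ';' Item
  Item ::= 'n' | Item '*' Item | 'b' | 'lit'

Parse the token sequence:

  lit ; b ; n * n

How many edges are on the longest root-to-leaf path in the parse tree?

4

[List [List [List [Item lit]] ; [Item b]] ; [Item [Item n] * [Item n]]]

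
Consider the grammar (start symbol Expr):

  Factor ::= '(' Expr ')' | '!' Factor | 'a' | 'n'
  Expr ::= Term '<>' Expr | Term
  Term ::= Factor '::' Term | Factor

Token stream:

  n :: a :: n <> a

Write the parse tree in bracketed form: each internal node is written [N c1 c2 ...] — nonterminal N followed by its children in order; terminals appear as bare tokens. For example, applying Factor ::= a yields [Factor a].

Expr
Term <> Expr
Factor :: Term <> Expr
n :: Term <> Expr
n :: Factor :: Term <> Expr
n :: a :: Term <> Expr
n :: a :: Factor <> Expr
n :: a :: n <> Expr
n :: a :: n <> Term
n :: a :: n <> Factor
n :: a :: n <> a

[Expr [Term [Factor n] :: [Term [Factor a] :: [Term [Factor n]]]] <> [Expr [Term [Factor a]]]]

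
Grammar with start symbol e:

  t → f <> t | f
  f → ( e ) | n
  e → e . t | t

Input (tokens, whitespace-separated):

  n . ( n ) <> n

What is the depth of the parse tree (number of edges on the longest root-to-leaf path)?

[e [e [t [f n]]] . [t [f ( [e [t [f n]]] )] <> [t [f n]]]]

6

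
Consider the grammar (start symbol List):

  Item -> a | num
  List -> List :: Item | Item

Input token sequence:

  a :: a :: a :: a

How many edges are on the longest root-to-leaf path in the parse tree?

[List [List [List [List [Item a]] :: [Item a]] :: [Item a]] :: [Item a]]

5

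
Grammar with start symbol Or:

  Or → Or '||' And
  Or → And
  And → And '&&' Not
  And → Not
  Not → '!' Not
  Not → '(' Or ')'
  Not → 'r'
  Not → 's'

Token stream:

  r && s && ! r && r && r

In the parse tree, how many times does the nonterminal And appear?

5

[Or [And [And [And [And [And [Not r]] && [Not s]] && [Not ! [Not r]]] && [Not r]] && [Not r]]]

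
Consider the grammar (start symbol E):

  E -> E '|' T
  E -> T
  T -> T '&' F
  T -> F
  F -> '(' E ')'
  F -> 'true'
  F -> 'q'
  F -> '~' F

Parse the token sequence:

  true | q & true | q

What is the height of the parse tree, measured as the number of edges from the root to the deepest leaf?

5

[E [E [E [T [F true]]] | [T [T [F q]] & [F true]]] | [T [F q]]]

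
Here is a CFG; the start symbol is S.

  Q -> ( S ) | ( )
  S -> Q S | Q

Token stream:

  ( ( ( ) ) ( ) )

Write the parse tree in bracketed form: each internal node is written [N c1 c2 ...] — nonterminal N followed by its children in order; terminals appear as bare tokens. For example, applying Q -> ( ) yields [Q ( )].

S
Q
( S )
( Q S )
( ( S ) S )
( ( Q ) S )
( ( ( ) ) S )
( ( ( ) ) Q )
( ( ( ) ) ( ) )

[S [Q ( [S [Q ( [S [Q ( )]] )] [S [Q ( )]]] )]]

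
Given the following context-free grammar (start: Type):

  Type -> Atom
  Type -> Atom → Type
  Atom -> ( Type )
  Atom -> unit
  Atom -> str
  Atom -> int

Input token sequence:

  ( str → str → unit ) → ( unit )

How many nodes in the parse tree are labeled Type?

[Type [Atom ( [Type [Atom str] → [Type [Atom str] → [Type [Atom unit]]]] )] → [Type [Atom ( [Type [Atom unit]] )]]]

6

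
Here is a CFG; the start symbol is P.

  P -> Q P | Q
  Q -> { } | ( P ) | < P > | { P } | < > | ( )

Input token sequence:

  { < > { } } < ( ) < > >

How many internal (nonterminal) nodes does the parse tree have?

12

[P [Q { [P [Q < >] [P [Q { }]]] }] [P [Q < [P [Q ( )] [P [Q < >]]] >]]]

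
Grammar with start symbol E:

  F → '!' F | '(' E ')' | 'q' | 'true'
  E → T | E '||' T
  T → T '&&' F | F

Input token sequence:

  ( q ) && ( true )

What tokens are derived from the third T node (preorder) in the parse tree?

[E [T [T [F ( [E [T [F q]]] )]] && [F ( [E [T [F true]]] )]]]

q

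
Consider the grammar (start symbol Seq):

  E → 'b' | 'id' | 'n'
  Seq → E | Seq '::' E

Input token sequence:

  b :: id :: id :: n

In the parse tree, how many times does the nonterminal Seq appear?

4

[Seq [Seq [Seq [Seq [E b]] :: [E id]] :: [E id]] :: [E n]]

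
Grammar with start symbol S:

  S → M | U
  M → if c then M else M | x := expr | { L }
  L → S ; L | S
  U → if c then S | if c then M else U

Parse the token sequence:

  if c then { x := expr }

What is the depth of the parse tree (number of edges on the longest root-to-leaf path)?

[S [U if c then [S [M { [L [S [M x := expr]]] }]]]]

7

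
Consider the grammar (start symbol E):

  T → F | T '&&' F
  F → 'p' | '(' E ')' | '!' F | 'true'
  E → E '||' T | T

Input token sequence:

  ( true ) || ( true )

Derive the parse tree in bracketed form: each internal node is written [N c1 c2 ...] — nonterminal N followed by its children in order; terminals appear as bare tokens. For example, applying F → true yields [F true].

[E [E [T [F ( [E [T [F true]]] )]]] || [T [F ( [E [T [F true]]] )]]]

E
E || T
T || T
F || T
( E ) || T
( T ) || T
( F ) || T
( true ) || T
( true ) || F
( true ) || ( E )
( true ) || ( T )
( true ) || ( F )
( true ) || ( true )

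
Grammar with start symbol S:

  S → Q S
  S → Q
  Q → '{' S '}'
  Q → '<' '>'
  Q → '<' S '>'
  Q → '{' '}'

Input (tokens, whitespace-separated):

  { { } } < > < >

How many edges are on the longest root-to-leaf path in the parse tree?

[S [Q { [S [Q { }]] }] [S [Q < >] [S [Q < >]]]]

4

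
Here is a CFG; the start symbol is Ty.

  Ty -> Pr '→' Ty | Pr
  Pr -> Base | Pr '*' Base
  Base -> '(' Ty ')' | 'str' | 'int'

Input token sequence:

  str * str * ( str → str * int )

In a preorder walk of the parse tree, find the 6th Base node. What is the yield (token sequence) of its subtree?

int

[Ty [Pr [Pr [Pr [Base str]] * [Base str]] * [Base ( [Ty [Pr [Base str]] → [Ty [Pr [Pr [Base str]] * [Base int]]]] )]]]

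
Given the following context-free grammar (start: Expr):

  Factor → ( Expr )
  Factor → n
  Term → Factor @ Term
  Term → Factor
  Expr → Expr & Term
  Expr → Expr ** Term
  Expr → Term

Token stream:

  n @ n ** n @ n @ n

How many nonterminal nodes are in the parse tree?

12

[Expr [Expr [Term [Factor n] @ [Term [Factor n]]]] ** [Term [Factor n] @ [Term [Factor n] @ [Term [Factor n]]]]]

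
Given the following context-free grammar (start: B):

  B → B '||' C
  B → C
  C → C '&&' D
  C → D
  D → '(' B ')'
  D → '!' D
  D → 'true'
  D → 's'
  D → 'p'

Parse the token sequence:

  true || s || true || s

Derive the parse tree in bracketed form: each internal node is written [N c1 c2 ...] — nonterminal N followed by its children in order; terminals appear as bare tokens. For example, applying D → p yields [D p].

[B [B [B [B [C [D true]]] || [C [D s]]] || [C [D true]]] || [C [D s]]]

B
B || C
B || C || C
B || C || C || C
C || C || C || C
D || C || C || C
true || C || C || C
true || D || C || C
true || s || C || C
true || s || D || C
true || s || true || C
true || s || true || D
true || s || true || s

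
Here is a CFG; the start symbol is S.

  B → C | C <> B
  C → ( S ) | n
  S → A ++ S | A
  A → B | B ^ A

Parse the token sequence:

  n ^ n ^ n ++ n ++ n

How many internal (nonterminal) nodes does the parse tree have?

18

[S [A [B [C n]] ^ [A [B [C n]] ^ [A [B [C n]]]]] ++ [S [A [B [C n]]] ++ [S [A [B [C n]]]]]]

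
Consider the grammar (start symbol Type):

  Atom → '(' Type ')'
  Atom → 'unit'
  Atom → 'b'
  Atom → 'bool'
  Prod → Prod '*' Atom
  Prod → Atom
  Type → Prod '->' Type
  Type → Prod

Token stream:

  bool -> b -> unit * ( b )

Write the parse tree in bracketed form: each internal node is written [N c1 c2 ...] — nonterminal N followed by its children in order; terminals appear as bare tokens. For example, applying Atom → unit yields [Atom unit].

[Type [Prod [Atom bool]] -> [Type [Prod [Atom b]] -> [Type [Prod [Prod [Atom unit]] * [Atom ( [Type [Prod [Atom b]]] )]]]]]

Type
Prod -> Type
Atom -> Type
bool -> Type
bool -> Prod -> Type
bool -> Atom -> Type
bool -> b -> Type
bool -> b -> Prod
bool -> b -> Prod * Atom
bool -> b -> Atom * Atom
bool -> b -> unit * Atom
bool -> b -> unit * ( Type )
bool -> b -> unit * ( Prod )
bool -> b -> unit * ( Atom )
bool -> b -> unit * ( b )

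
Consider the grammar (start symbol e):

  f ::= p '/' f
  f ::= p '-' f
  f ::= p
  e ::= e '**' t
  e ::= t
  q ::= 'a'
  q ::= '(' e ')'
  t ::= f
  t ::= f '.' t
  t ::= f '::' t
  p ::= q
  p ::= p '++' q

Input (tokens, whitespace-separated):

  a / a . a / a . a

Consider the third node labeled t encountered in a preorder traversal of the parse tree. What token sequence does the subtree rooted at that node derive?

a

[e [t [f [p [q a]] / [f [p [q a]]]] . [t [f [p [q a]] / [f [p [q a]]]] . [t [f [p [q a]]]]]]]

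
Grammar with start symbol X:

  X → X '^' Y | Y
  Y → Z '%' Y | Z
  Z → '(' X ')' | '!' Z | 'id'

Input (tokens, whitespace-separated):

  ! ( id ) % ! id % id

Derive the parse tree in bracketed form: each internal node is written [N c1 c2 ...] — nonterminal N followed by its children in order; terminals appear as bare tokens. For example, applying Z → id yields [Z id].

[X [Y [Z ! [Z ( [X [Y [Z id]]] )]] % [Y [Z ! [Z id]] % [Y [Z id]]]]]

X
Y
Z % Y
! Z % Y
! ( X ) % Y
! ( Y ) % Y
! ( Z ) % Y
! ( id ) % Y
! ( id ) % Z % Y
! ( id ) % ! Z % Y
! ( id ) % ! id % Y
! ( id ) % ! id % Z
! ( id ) % ! id % id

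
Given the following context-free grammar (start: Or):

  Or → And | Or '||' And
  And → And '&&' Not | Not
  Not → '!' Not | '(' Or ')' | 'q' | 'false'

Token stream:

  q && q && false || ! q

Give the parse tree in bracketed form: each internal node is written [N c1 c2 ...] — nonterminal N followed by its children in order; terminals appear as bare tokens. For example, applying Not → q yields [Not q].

[Or [Or [And [And [And [Not q]] && [Not q]] && [Not false]]] || [And [Not ! [Not q]]]]

Or
Or || And
And || And
And && Not || And
And && Not && Not || And
Not && Not && Not || And
q && Not && Not || And
q && q && Not || And
q && q && false || And
q && q && false || Not
q && q && false || ! Not
q && q && false || ! q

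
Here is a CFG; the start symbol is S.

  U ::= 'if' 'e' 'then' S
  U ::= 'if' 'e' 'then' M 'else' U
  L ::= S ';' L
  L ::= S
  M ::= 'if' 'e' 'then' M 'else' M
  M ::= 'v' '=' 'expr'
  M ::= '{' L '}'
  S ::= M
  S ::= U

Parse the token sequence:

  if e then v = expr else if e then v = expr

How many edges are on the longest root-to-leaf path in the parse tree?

5

[S [U if e then [M v = expr] else [U if e then [S [M v = expr]]]]]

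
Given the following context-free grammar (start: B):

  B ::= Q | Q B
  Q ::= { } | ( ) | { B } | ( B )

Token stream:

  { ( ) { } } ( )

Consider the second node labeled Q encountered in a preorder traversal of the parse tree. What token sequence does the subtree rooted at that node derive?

( )

[B [Q { [B [Q ( )] [B [Q { }]]] }] [B [Q ( )]]]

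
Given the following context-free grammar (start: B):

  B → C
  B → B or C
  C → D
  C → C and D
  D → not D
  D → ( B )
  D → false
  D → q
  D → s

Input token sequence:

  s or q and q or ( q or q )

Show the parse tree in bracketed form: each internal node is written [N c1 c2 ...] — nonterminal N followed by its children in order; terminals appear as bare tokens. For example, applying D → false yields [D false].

[B [B [B [C [D s]]] or [C [C [D q]] and [D q]]] or [C [D ( [B [B [C [D q]]] or [C [D q]]] )]]]

B
B or C
B or C or C
C or C or C
D or C or C
s or C or C
s or C and D or C
s or D and D or C
s or q and D or C
s or q and q or C
s or q and q or D
s or q and q or ( B )
s or q and q or ( B or C )
s or q and q or ( C or C )
s or q and q or ( D or C )
s or q and q or ( q or C )
s or q and q or ( q or D )
s or q and q or ( q or q )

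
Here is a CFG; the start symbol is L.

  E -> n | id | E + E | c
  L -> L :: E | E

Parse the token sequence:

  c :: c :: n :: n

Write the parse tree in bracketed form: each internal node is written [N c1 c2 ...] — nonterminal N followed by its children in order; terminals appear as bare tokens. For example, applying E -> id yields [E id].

[L [L [L [L [E c]] :: [E c]] :: [E n]] :: [E n]]

L
L :: E
L :: E :: E
L :: E :: E :: E
E :: E :: E :: E
c :: E :: E :: E
c :: c :: E :: E
c :: c :: n :: E
c :: c :: n :: n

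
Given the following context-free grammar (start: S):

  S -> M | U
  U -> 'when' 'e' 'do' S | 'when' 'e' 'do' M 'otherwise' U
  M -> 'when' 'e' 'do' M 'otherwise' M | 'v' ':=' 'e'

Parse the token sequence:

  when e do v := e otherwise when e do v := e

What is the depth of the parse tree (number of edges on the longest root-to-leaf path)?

[S [U when e do [M v := e] otherwise [U when e do [S [M v := e]]]]]

5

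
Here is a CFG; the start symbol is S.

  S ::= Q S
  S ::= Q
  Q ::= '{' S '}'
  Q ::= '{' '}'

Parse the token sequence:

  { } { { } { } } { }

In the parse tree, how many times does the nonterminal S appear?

[S [Q { }] [S [Q { [S [Q { }] [S [Q { }]]] }] [S [Q { }]]]]

5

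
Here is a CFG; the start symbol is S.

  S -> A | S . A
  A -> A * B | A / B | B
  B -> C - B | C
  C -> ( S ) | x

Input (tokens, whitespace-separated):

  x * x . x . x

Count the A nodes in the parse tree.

4

[S [S [S [A [A [B [C x]]] * [B [C x]]]] . [A [B [C x]]]] . [A [B [C x]]]]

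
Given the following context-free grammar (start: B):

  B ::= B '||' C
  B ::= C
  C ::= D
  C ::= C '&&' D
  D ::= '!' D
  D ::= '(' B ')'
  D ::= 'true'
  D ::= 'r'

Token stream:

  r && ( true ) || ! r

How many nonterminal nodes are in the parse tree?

[B [B [C [C [D r]] && [D ( [B [C [D true]]] )]]] || [C [D ! [D r]]]]

12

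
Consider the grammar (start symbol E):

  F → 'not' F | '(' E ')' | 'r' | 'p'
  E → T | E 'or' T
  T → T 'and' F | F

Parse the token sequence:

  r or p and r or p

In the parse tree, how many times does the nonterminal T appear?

[E [E [E [T [F r]]] or [T [T [F p]] and [F r]]] or [T [F p]]]

4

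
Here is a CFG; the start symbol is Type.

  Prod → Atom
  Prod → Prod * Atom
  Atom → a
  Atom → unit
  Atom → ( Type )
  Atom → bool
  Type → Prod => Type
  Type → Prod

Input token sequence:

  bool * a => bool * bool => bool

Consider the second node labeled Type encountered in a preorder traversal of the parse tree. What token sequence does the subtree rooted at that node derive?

[Type [Prod [Prod [Atom bool]] * [Atom a]] => [Type [Prod [Prod [Atom bool]] * [Atom bool]] => [Type [Prod [Atom bool]]]]]

bool * bool => bool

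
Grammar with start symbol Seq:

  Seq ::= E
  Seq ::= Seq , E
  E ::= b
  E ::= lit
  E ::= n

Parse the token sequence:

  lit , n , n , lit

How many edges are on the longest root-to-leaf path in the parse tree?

5

[Seq [Seq [Seq [Seq [E lit]] , [E n]] , [E n]] , [E lit]]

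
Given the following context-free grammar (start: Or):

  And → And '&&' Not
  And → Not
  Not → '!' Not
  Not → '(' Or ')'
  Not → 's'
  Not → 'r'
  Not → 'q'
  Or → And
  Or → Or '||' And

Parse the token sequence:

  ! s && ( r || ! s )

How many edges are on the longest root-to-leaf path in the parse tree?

[Or [And [And [Not ! [Not s]]] && [Not ( [Or [Or [And [Not r]]] || [And [Not ! [Not s]]]] )]]]

7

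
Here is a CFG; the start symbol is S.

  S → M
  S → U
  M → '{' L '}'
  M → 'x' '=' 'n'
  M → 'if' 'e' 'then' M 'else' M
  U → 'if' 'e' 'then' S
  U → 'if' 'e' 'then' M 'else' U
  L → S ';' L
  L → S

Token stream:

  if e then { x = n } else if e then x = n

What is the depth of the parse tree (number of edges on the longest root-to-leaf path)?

[S [U if e then [M { [L [S [M x = n]]] }] else [U if e then [S [M x = n]]]]]

6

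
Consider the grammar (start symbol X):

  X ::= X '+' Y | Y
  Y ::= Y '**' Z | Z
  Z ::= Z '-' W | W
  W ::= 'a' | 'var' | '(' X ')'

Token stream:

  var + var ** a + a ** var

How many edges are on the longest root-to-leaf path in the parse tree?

[X [X [X [Y [Z [W var]]]] + [Y [Y [Z [W var]]] ** [Z [W a]]]] + [Y [Y [Z [W a]]] ** [Z [W var]]]]

6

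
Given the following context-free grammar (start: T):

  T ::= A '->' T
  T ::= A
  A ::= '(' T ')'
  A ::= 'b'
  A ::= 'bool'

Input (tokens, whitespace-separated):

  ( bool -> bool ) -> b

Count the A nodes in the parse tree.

[T [A ( [T [A bool] -> [T [A bool]]] )] -> [T [A b]]]

4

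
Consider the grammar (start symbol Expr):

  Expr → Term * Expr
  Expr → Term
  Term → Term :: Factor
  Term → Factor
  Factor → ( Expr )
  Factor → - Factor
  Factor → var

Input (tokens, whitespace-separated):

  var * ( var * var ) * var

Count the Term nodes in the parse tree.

[Expr [Term [Factor var]] * [Expr [Term [Factor ( [Expr [Term [Factor var]] * [Expr [Term [Factor var]]]] )]] * [Expr [Term [Factor var]]]]]

5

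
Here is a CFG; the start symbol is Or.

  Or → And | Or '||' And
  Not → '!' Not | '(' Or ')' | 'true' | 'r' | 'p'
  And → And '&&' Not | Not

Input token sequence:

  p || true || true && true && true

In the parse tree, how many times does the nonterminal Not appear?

[Or [Or [Or [And [Not p]]] || [And [Not true]]] || [And [And [And [Not true]] && [Not true]] && [Not true]]]

5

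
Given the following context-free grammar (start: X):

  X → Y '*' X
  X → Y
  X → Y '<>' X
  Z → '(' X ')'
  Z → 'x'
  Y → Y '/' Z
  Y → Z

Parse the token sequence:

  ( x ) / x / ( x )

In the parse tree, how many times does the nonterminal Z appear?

[X [Y [Y [Y [Z ( [X [Y [Z x]]] )]] / [Z x]] / [Z ( [X [Y [Z x]]] )]]]

5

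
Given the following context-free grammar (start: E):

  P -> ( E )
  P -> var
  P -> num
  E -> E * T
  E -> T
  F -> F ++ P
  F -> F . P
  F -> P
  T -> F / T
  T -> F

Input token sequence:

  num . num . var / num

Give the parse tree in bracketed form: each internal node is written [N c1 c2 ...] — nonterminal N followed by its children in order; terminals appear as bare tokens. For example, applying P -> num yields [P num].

E
T
F / T
F . P / T
F . P . P / T
P . P . P / T
num . P . P / T
num . num . P / T
num . num . var / T
num . num . var / F
num . num . var / P
num . num . var / num

[E [T [F [F [F [P num]] . [P num]] . [P var]] / [T [F [P num]]]]]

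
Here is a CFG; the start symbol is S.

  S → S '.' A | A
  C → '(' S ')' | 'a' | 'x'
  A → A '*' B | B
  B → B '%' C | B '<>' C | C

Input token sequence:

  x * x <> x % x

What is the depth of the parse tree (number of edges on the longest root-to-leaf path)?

[S [A [A [B [C x]]] * [B [B [B [C x]] <> [C x]] % [C x]]]]

6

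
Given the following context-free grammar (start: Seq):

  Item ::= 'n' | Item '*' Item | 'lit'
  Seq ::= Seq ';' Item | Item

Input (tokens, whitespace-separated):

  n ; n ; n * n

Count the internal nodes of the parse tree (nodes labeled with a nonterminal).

8

[Seq [Seq [Seq [Item n]] ; [Item n]] ; [Item [Item n] * [Item n]]]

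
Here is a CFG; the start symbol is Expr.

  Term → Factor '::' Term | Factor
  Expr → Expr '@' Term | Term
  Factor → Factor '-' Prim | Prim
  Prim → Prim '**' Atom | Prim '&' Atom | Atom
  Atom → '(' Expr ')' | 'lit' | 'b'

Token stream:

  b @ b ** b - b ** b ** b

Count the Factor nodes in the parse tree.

[Expr [Expr [Term [Factor [Prim [Atom b]]]]] @ [Term [Factor [Factor [Prim [Prim [Atom b]] ** [Atom b]]] - [Prim [Prim [Prim [Atom b]] ** [Atom b]] ** [Atom b]]]]]

3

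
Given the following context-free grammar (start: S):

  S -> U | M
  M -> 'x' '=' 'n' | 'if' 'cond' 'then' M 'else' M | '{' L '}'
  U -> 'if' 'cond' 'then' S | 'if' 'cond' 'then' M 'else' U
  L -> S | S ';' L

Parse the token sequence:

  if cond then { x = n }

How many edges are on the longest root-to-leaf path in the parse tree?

7

[S [U if cond then [S [M { [L [S [M x = n]]] }]]]]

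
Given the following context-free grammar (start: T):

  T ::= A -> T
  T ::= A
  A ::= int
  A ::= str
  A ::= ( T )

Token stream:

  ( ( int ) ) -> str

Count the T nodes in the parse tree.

[T [A ( [T [A ( [T [A int]] )]] )] -> [T [A str]]]

4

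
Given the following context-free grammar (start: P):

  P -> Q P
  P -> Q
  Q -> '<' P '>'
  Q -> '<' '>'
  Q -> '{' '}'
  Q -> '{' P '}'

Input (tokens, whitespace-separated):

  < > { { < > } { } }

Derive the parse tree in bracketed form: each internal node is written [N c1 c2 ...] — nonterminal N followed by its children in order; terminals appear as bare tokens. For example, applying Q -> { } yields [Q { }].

P
Q P
< > P
< > Q
< > { P }
< > { Q P }
< > { { P } P }
< > { { Q } P }
< > { { < > } P }
< > { { < > } Q }
< > { { < > } { } }

[P [Q < >] [P [Q { [P [Q { [P [Q < >]] }] [P [Q { }]]] }]]]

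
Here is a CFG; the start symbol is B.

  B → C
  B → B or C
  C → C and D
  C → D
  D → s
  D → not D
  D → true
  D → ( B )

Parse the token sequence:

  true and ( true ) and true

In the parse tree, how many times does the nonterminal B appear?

[B [C [C [C [D true]] and [D ( [B [C [D true]]] )]] and [D true]]]

2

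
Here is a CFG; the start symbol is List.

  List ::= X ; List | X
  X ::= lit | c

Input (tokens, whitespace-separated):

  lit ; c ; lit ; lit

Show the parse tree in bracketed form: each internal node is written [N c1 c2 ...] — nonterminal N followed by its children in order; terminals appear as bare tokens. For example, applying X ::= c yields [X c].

[List [X lit] ; [List [X c] ; [List [X lit] ; [List [X lit]]]]]

List
X ; List
lit ; List
lit ; X ; List
lit ; c ; List
lit ; c ; X ; List
lit ; c ; lit ; List
lit ; c ; lit ; X
lit ; c ; lit ; lit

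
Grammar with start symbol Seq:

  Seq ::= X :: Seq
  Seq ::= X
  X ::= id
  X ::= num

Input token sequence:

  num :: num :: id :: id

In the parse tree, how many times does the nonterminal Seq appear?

[Seq [X num] :: [Seq [X num] :: [Seq [X id] :: [Seq [X id]]]]]

4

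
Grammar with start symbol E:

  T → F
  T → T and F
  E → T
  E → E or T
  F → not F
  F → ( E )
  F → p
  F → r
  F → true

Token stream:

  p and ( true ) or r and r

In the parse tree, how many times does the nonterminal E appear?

[E [E [T [T [F p]] and [F ( [E [T [F true]]] )]]] or [T [T [F r]] and [F r]]]

3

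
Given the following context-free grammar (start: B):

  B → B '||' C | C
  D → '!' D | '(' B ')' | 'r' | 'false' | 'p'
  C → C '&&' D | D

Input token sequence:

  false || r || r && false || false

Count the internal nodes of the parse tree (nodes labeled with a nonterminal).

14

[B [B [B [B [C [D false]]] || [C [D r]]] || [C [C [D r]] && [D false]]] || [C [D false]]]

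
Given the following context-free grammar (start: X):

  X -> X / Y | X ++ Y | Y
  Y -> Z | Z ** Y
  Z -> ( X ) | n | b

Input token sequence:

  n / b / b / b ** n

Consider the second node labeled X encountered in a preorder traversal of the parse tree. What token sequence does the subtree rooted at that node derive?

n / b / b

[X [X [X [X [Y [Z n]]] / [Y [Z b]]] / [Y [Z b]]] / [Y [Z b] ** [Y [Z n]]]]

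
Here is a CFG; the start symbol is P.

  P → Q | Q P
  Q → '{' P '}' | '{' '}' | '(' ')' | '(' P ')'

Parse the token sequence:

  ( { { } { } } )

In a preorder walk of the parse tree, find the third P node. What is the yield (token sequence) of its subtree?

{ } { }

[P [Q ( [P [Q { [P [Q { }] [P [Q { }]]] }]] )]]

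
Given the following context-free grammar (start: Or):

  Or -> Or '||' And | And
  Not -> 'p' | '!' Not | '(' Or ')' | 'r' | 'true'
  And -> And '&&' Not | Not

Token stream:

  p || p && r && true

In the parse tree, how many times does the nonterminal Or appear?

2

[Or [Or [And [Not p]]] || [And [And [And [Not p]] && [Not r]] && [Not true]]]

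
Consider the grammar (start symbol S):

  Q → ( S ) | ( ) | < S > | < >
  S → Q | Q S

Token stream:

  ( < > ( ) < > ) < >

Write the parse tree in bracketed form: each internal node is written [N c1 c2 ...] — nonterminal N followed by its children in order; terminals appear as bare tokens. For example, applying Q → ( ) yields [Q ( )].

[S [Q ( [S [Q < >] [S [Q ( )] [S [Q < >]]]] )] [S [Q < >]]]

S
Q S
( S ) S
( Q S ) S
( < > S ) S
( < > Q S ) S
( < > ( ) S ) S
( < > ( ) Q ) S
( < > ( ) < > ) S
( < > ( ) < > ) Q
( < > ( ) < > ) < >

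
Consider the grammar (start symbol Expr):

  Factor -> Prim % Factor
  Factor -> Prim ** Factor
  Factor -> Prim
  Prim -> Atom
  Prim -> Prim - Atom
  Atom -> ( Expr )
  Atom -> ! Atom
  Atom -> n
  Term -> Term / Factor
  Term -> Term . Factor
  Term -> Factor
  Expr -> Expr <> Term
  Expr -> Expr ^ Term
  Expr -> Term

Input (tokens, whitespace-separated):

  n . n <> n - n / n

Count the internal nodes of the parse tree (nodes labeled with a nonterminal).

20

[Expr [Expr [Term [Term [Factor [Prim [Atom n]]]] . [Factor [Prim [Atom n]]]]] <> [Term [Term [Factor [Prim [Prim [Atom n]] - [Atom n]]]] / [Factor [Prim [Atom n]]]]]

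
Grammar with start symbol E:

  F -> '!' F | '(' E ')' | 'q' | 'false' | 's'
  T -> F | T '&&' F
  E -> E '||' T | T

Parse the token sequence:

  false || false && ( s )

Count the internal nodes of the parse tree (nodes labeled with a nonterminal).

11

[E [E [T [F false]]] || [T [T [F false]] && [F ( [E [T [F s]]] )]]]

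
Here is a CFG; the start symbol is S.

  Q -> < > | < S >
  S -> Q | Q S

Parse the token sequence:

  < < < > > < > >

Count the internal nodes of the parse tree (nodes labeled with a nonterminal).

8

[S [Q < [S [Q < [S [Q < >]] >] [S [Q < >]]] >]]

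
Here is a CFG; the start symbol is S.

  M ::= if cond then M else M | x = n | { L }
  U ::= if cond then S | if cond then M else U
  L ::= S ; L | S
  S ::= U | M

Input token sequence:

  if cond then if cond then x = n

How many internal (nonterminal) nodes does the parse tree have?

6

[S [U if cond then [S [U if cond then [S [M x = n]]]]]]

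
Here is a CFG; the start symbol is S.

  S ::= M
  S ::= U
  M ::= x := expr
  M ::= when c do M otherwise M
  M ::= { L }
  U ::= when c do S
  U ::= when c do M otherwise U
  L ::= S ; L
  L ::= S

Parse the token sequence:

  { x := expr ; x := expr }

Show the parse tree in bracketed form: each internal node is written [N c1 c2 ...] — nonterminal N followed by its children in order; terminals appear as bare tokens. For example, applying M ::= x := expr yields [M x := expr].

S
M
{ L }
{ S ; L }
{ M ; L }
{ x := expr ; L }
{ x := expr ; S }
{ x := expr ; M }
{ x := expr ; x := expr }

[S [M { [L [S [M x := expr]] ; [L [S [M x := expr]]]] }]]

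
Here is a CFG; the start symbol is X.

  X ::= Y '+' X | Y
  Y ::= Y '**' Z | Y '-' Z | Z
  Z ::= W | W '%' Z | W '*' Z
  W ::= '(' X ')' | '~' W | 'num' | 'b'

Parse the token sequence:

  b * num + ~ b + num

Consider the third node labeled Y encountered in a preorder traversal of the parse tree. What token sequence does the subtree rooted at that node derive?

[X [Y [Z [W b] * [Z [W num]]]] + [X [Y [Z [W ~ [W b]]]] + [X [Y [Z [W num]]]]]]

num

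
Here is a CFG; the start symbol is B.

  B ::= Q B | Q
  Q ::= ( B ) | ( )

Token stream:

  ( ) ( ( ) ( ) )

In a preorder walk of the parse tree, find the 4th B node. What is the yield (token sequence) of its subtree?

( )

[B [Q ( )] [B [Q ( [B [Q ( )] [B [Q ( )]]] )]]]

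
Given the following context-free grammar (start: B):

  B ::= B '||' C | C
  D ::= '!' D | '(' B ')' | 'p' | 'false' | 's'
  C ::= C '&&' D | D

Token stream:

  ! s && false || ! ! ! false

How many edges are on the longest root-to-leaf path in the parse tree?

[B [B [C [C [D ! [D s]]] && [D false]]] || [C [D ! [D ! [D ! [D false]]]]]]

6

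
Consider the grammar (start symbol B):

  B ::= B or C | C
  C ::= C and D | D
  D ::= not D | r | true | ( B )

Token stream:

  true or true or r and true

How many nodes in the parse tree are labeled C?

4

[B [B [B [C [D true]]] or [C [D true]]] or [C [C [D r]] and [D true]]]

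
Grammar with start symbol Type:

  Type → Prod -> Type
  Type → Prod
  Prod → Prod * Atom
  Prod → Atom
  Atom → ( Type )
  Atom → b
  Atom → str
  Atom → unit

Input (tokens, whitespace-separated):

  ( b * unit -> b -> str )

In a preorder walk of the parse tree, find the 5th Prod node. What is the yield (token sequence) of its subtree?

[Type [Prod [Atom ( [Type [Prod [Prod [Atom b]] * [Atom unit]] -> [Type [Prod [Atom b]] -> [Type [Prod [Atom str]]]]] )]]]

str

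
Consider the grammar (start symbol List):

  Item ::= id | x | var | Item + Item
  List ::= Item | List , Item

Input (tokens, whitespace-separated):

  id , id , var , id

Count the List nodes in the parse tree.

4

[List [List [List [List [Item id]] , [Item id]] , [Item var]] , [Item id]]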